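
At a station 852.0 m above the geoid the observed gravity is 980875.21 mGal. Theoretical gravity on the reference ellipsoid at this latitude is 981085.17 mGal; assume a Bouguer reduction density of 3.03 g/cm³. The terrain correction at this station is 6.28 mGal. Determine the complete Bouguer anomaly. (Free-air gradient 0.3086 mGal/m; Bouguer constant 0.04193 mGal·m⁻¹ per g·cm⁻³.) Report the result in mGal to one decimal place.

-49.0

Free-air correction = 0.3086 × 852.0 = 262.93 mGal
Free-air anomaly = 980875.21 − 981085.17 + (262.93) = 52.97 mGal
Bouguer slab correction = 0.04193 × 3.03 × 852.0 = 108.24 mGal
Simple Bouguer anomaly = 52.97 − (108.24) = -55.27 mGal
Complete Bouguer anomaly = -55.27 + 6.28 = -48.99 mGal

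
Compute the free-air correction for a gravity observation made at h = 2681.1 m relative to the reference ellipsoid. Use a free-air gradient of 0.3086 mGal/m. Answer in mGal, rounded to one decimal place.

827.4

Free-air correction = 0.3086 × 2681.1 = 827.4 mGal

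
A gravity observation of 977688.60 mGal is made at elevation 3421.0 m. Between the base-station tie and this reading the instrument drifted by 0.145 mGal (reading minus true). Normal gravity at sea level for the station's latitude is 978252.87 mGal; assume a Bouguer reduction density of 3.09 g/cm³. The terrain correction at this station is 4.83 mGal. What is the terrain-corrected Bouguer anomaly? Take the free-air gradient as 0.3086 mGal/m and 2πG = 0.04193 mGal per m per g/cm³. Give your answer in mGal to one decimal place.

52.9

Drift-corrected reading = 977688.60 − (0.145) = 977688.455 mGal
Free-air correction = 0.3086 × 3421.0 = 1055.72 mGal
Free-air anomaly = 977688.455 − 978252.87 + (1055.72) = 491.305 mGal
Bouguer slab correction = 0.04193 × 3.09 × 3421.0 = 443.24 mGal
Simple Bouguer anomaly = 491.305 − (443.24) = 48.065 mGal
Complete Bouguer anomaly = 48.065 + 4.83 = 52.895 mGal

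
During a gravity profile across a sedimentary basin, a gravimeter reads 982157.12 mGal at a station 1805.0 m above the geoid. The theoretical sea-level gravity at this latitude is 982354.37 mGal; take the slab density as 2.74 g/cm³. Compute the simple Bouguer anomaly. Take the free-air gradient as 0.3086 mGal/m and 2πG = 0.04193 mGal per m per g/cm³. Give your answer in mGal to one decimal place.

Free-air correction = 0.3086 × 1805.0 = 557.02 mGal
Free-air anomaly = 982157.12 − 982354.37 + (557.02) = 359.77 mGal
Bouguer slab correction = 0.04193 × 2.74 × 1805.0 = 207.37 mGal
Simple Bouguer anomaly = 359.77 − (207.37) = 152.40 mGal

152.4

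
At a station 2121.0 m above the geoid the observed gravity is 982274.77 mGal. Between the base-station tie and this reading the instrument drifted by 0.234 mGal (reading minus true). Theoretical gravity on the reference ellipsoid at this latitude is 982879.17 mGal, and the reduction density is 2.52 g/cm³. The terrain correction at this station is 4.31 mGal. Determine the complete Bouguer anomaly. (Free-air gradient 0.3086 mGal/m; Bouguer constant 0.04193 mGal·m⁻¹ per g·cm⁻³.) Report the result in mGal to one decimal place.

Drift-corrected reading = 982274.77 − (0.234) = 982274.536 mGal
Free-air correction = 0.3086 × 2121.0 = 654.54 mGal
Free-air anomaly = 982274.536 − 982879.17 + (654.54) = 49.906 mGal
Bouguer slab correction = 0.04193 × 2.52 × 2121.0 = 224.11 mGal
Simple Bouguer anomaly = 49.906 − (224.11) = -174.204 mGal
Complete Bouguer anomaly = -174.204 + 4.31 = -169.894 mGal

-169.9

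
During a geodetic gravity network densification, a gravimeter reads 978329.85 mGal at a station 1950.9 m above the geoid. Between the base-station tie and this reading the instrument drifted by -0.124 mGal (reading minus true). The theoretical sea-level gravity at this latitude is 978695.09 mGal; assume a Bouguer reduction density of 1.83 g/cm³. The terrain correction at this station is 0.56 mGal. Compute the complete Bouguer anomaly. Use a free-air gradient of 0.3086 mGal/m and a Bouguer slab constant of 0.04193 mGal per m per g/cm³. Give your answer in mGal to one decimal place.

Drift-corrected reading = 978329.85 − (-0.124) = 978329.974 mGal
Free-air correction = 0.3086 × 1950.9 = 602.05 mGal
Free-air anomaly = 978329.974 − 978695.09 + (602.05) = 236.934 mGal
Bouguer slab correction = 0.04193 × 1.83 × 1950.9 = 149.70 mGal
Simple Bouguer anomaly = 236.934 − (149.70) = 87.234 mGal
Complete Bouguer anomaly = 87.234 + 0.56 = 87.794 mGal

87.8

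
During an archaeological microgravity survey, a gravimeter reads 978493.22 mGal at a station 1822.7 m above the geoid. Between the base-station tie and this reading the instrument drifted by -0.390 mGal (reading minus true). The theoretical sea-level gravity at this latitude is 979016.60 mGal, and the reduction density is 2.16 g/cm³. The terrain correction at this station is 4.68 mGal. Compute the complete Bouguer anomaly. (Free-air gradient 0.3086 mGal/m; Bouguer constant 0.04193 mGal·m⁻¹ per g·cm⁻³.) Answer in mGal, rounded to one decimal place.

-120.9

Drift-corrected reading = 978493.22 − (-0.390) = 978493.610 mGal
Free-air correction = 0.3086 × 1822.7 = 562.49 mGal
Free-air anomaly = 978493.610 − 979016.60 + (562.49) = 39.500 mGal
Bouguer slab correction = 0.04193 × 2.16 × 1822.7 = 165.08 mGal
Simple Bouguer anomaly = 39.500 − (165.08) = -125.580 mGal
Complete Bouguer anomaly = -125.580 + 4.68 = -120.900 mGal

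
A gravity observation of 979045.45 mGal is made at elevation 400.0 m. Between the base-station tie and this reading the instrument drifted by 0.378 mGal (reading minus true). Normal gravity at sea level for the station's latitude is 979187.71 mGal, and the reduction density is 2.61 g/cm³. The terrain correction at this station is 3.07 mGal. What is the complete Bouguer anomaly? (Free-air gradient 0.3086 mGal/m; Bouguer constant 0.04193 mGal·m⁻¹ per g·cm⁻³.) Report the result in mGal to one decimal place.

-59.9

Drift-corrected reading = 979045.45 − (0.378) = 979045.072 mGal
Free-air correction = 0.3086 × 400.0 = 123.44 mGal
Free-air anomaly = 979045.072 − 979187.71 + (123.44) = -19.198 mGal
Bouguer slab correction = 0.04193 × 2.61 × 400.0 = 43.77 mGal
Simple Bouguer anomaly = -19.198 − (43.77) = -62.968 mGal
Complete Bouguer anomaly = -62.968 + 3.07 = -59.898 mGal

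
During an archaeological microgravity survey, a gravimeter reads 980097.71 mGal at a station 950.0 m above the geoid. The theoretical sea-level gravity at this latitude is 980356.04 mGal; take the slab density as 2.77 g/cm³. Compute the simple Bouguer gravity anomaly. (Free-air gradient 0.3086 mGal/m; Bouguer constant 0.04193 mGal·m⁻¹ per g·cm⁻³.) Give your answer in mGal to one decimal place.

Free-air correction = 0.3086 × 950.0 = 293.17 mGal
Free-air anomaly = 980097.71 − 980356.04 + (293.17) = 34.84 mGal
Bouguer slab correction = 0.04193 × 2.77 × 950.0 = 110.34 mGal
Simple Bouguer anomaly = 34.84 − (110.34) = -75.50 mGal

-75.5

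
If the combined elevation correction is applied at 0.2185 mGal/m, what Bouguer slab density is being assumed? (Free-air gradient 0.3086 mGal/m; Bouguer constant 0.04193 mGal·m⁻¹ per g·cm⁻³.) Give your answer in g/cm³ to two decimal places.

0.2185 = 0.3086 − 0.04193 × ρ
ρ = (0.3086 − 0.2185) / 0.04193 = 2.15 g/cm³

2.15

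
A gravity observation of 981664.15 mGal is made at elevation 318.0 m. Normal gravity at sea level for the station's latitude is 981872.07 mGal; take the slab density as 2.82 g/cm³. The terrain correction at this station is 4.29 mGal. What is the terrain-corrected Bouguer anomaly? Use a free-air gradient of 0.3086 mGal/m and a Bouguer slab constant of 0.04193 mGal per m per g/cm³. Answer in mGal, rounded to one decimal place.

-143.1

Free-air correction = 0.3086 × 318.0 = 98.13 mGal
Free-air anomaly = 981664.15 − 981872.07 + (98.13) = -109.79 mGal
Bouguer slab correction = 0.04193 × 2.82 × 318.0 = 37.60 mGal
Simple Bouguer anomaly = -109.79 − (37.60) = -147.39 mGal
Complete Bouguer anomaly = -147.39 + 4.29 = -143.10 mGal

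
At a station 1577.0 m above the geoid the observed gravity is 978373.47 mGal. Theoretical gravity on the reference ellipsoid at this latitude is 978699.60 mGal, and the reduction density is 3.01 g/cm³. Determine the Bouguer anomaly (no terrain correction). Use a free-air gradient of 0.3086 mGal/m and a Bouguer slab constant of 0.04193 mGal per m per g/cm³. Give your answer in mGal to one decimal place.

-38.5

Free-air correction = 0.3086 × 1577.0 = 486.66 mGal
Free-air anomaly = 978373.47 − 978699.60 + (486.66) = 160.53 mGal
Bouguer slab correction = 0.04193 × 3.01 × 1577.0 = 199.03 mGal
Simple Bouguer anomaly = 160.53 − (199.03) = -38.50 mGal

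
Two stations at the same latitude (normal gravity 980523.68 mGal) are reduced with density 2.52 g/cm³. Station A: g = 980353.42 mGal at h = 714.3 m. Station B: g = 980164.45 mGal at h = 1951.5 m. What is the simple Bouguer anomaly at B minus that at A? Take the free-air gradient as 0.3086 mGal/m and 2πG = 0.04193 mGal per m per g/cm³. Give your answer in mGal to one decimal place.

62.1

Δg_SB(A) = 980353.42 − 980523.68 + 0.3086×714.3 − 0.04193×2.52×714.3 = -25.30 mGal
Δg_SB(B) = 980164.45 − 980523.68 + 0.3086×1951.5 − 0.04193×2.52×1951.5 = 36.80 mGal
Difference = 36.80 − (-25.30) = 62.10 mGal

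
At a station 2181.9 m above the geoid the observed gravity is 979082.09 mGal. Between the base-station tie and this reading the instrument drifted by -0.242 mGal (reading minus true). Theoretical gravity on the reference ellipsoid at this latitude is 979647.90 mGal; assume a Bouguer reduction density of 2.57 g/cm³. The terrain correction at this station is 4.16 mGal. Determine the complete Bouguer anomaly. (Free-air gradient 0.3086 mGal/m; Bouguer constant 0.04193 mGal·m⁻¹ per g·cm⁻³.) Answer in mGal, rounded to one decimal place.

Drift-corrected reading = 979082.09 − (-0.242) = 979082.332 mGal
Free-air correction = 0.3086 × 2181.9 = 673.33 mGal
Free-air anomaly = 979082.332 − 979647.90 + (673.33) = 107.762 mGal
Bouguer slab correction = 0.04193 × 2.57 × 2181.9 = 235.12 mGal
Simple Bouguer anomaly = 107.762 − (235.12) = -127.358 mGal
Complete Bouguer anomaly = -127.358 + 4.16 = -123.198 mGal

-123.2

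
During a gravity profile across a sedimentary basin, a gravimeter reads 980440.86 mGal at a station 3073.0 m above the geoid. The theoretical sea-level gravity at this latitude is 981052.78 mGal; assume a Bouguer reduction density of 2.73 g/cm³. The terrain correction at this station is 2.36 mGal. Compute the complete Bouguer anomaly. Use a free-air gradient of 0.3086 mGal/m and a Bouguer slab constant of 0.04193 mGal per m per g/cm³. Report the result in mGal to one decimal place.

Free-air correction = 0.3086 × 3073.0 = 948.33 mGal
Free-air anomaly = 980440.86 − 981052.78 + (948.33) = 336.41 mGal
Bouguer slab correction = 0.04193 × 2.73 × 3073.0 = 351.76 mGal
Simple Bouguer anomaly = 336.41 − (351.76) = -15.35 mGal
Complete Bouguer anomaly = -15.35 + 2.36 = -12.99 mGal

-13.0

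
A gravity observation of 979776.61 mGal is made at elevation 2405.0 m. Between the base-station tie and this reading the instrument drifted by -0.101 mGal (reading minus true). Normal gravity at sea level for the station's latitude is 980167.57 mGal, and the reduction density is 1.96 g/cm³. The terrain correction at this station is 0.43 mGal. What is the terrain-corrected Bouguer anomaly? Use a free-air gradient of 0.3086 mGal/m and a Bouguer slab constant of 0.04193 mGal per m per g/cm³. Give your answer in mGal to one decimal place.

Drift-corrected reading = 979776.61 − (-0.101) = 979776.711 mGal
Free-air correction = 0.3086 × 2405.0 = 742.18 mGal
Free-air anomaly = 979776.711 − 980167.57 + (742.18) = 351.321 mGal
Bouguer slab correction = 0.04193 × 1.96 × 2405.0 = 197.65 mGal
Simple Bouguer anomaly = 351.321 − (197.65) = 153.671 mGal
Complete Bouguer anomaly = 153.671 + 0.43 = 154.101 mGal

154.1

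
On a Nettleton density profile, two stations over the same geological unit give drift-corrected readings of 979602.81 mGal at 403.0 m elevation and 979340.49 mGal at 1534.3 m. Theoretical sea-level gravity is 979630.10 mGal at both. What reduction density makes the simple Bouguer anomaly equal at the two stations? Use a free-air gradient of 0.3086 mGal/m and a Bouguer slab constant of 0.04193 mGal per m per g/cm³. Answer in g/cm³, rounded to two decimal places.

Δg_obs = 979340.49 − 979602.81 = -262.32 mGal over Δh = 1534.3 − 403.0 = 1131.3 m
Equal Bouguer anomalies ⇒ Δg_obs + (0.3086 − 0.04193ρ)·Δh = 0
0.3086 − 0.04193ρ = −Δg_obs/Δh = 0.23187
ρ = (0.3086 − 0.23187) / 0.04193 = 1.83 g/cm³

1.83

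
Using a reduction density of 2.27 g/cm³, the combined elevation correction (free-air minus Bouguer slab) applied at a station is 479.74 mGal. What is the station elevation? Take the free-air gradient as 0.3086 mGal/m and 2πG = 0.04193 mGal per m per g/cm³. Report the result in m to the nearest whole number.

2248

Combined gradient = 0.3086 − 0.04193 × 2.27 = 0.2134189 mGal/m
h = 479.74 / 0.2134189 = 2247.88 m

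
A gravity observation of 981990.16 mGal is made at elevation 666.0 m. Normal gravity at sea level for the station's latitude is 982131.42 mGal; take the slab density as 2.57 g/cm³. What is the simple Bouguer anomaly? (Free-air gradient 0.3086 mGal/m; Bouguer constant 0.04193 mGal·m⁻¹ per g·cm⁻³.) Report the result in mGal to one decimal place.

-7.5

Free-air correction = 0.3086 × 666.0 = 205.53 mGal
Free-air anomaly = 981990.16 − 982131.42 + (205.53) = 64.27 mGal
Bouguer slab correction = 0.04193 × 2.57 × 666.0 = 71.77 mGal
Simple Bouguer anomaly = 64.27 − (71.77) = -7.50 mGal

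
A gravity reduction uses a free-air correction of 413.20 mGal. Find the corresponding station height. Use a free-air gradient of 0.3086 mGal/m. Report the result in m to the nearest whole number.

1339

h = 413.20 / 0.3086 = 1338.95 m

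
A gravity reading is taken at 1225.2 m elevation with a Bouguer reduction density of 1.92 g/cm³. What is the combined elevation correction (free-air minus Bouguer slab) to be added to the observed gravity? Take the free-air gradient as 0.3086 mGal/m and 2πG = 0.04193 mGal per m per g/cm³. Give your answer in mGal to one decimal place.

Combined gradient = 0.3086 − 0.04193 × 1.92 = 0.2280944 mGal/m
Combined elevation correction = 0.2280944 × 1225.2 = 279.5 mGal

279.5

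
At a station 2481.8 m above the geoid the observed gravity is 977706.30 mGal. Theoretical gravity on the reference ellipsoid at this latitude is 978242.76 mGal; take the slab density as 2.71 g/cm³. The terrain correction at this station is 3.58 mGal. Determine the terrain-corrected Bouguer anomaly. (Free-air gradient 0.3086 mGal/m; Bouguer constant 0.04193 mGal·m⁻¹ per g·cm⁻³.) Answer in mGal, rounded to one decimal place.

-49.0

Free-air correction = 0.3086 × 2481.8 = 765.88 mGal
Free-air anomaly = 977706.30 − 978242.76 + (765.88) = 229.42 mGal
Bouguer slab correction = 0.04193 × 2.71 × 2481.8 = 282.01 mGal
Simple Bouguer anomaly = 229.42 − (282.01) = -52.59 mGal
Complete Bouguer anomaly = -52.59 + 3.58 = -49.01 mGal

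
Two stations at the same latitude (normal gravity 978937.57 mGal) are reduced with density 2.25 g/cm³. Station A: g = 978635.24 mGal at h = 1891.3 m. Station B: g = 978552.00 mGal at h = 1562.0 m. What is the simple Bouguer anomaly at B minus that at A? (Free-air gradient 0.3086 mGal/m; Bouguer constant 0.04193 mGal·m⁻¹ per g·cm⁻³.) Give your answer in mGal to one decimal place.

Δg_SB(A) = 978635.24 − 978937.57 + 0.3086×1891.3 − 0.04193×2.25×1891.3 = 102.90 mGal
Δg_SB(B) = 978552.00 − 978937.57 + 0.3086×1562.0 − 0.04193×2.25×1562.0 = -50.90 mGal
Difference = -50.90 − (102.90) = -153.80 mGal

-153.8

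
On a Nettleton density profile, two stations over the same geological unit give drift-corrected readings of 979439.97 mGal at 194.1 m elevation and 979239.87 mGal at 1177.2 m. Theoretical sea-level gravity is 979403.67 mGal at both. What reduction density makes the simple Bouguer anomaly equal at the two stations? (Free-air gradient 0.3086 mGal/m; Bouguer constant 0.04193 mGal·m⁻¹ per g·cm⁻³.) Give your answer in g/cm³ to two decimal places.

Δg_obs = 979239.87 − 979439.97 = -200.10 mGal over Δh = 1177.2 − 194.1 = 983.1 m
Equal Bouguer anomalies ⇒ Δg_obs + (0.3086 − 0.04193ρ)·Δh = 0
0.3086 − 0.04193ρ = −Δg_obs/Δh = 0.20354
ρ = (0.3086 − 0.20354) / 0.04193 = 2.51 g/cm³

2.51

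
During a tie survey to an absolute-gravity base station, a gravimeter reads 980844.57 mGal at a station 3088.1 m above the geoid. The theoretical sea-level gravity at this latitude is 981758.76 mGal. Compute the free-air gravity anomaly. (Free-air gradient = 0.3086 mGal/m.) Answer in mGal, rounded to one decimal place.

38.8

Free-air correction = 0.3086 × 3088.1 = 952.99 mGal
Free-air anomaly = 980844.57 − 981758.76 + (952.99) = 38.80 mGal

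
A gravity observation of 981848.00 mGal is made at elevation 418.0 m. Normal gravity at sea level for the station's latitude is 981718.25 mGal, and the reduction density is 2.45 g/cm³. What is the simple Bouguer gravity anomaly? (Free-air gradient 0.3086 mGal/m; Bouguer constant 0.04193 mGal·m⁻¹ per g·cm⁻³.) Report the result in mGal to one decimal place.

215.8

Free-air correction = 0.3086 × 418.0 = 128.99 mGal
Free-air anomaly = 981848.00 − 981718.25 + (128.99) = 258.74 mGal
Bouguer slab correction = 0.04193 × 2.45 × 418.0 = 42.94 mGal
Simple Bouguer anomaly = 258.74 − (42.94) = 215.80 mGal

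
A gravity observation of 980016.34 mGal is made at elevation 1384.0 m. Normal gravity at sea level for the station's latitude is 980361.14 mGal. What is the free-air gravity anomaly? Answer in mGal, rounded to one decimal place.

82.3

Free-air correction = 0.3086 × 1384.0 = 427.10 mGal
Free-air anomaly = 980016.34 − 980361.14 + (427.10) = 82.30 mGal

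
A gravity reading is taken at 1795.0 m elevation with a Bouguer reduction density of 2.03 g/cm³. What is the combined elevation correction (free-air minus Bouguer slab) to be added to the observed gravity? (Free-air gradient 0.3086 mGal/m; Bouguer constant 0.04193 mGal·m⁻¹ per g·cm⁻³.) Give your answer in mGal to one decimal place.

401.2

Combined gradient = 0.3086 − 0.04193 × 2.03 = 0.2234821 mGal/m
Combined elevation correction = 0.2234821 × 1795.0 = 401.2 mGal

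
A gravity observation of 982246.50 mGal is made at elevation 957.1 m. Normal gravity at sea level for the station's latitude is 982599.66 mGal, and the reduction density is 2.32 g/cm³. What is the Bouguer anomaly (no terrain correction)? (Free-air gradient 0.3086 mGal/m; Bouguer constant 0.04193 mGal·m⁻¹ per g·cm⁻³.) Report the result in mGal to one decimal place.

Free-air correction = 0.3086 × 957.1 = 295.36 mGal
Free-air anomaly = 982246.50 − 982599.66 + (295.36) = -57.80 mGal
Bouguer slab correction = 0.04193 × 2.32 × 957.1 = 93.10 mGal
Simple Bouguer anomaly = -57.80 − (93.10) = -150.90 mGal

-150.9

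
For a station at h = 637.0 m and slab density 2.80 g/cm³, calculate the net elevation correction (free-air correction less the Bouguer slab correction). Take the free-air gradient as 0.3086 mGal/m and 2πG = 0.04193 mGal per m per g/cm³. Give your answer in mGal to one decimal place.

Combined gradient = 0.3086 − 0.04193 × 2.80 = 0.1911960 mGal/m
Combined elevation correction = 0.1911960 × 637.0 = 121.8 mGal

121.8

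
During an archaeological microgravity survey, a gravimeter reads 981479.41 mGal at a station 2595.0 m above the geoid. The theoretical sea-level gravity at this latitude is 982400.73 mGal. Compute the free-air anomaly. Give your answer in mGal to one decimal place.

Free-air correction = 0.3086 × 2595.0 = 800.82 mGal
Free-air anomaly = 981479.41 − 982400.73 + (800.82) = -120.50 mGal

-120.5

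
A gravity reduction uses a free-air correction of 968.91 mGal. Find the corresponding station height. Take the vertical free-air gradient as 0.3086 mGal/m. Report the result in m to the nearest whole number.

h = 968.91 / 0.3086 = 3139.70 m

3140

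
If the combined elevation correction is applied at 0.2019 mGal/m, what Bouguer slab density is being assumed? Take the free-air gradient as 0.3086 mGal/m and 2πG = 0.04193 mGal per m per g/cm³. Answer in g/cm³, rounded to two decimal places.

2.54

0.2019 = 0.3086 − 0.04193 × ρ
ρ = (0.3086 − 0.2019) / 0.04193 = 2.54 g/cm³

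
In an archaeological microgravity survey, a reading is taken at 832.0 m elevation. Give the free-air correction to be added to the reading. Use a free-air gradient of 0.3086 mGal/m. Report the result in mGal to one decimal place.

Free-air correction = 0.3086 × 832.0 = 256.8 mGal

256.8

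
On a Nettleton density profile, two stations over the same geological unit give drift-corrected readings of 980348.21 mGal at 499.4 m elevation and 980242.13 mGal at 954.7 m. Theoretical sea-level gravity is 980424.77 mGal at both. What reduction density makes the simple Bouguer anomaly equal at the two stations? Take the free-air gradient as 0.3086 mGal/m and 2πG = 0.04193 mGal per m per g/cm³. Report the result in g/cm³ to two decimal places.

Δg_obs = 980242.13 − 980348.21 = -106.08 mGal over Δh = 954.7 − 499.4 = 455.3 m
Equal Bouguer anomalies ⇒ Δg_obs + (0.3086 − 0.04193ρ)·Δh = 0
0.3086 − 0.04193ρ = −Δg_obs/Δh = 0.23299
ρ = (0.3086 − 0.23299) / 0.04193 = 1.80 g/cm³

1.80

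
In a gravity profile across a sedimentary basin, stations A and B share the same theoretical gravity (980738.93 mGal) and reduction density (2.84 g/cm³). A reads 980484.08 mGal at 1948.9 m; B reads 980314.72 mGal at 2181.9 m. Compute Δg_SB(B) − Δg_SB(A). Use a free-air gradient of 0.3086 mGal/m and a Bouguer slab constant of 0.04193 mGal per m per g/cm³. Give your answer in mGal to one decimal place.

Δg_SB(A) = 980484.08 − 980738.93 + 0.3086×1948.9 − 0.04193×2.84×1948.9 = 114.50 mGal
Δg_SB(B) = 980314.72 − 980738.93 + 0.3086×2181.9 − 0.04193×2.84×2181.9 = -10.70 mGal
Difference = -10.70 − (114.50) = -125.20 mGal

-125.2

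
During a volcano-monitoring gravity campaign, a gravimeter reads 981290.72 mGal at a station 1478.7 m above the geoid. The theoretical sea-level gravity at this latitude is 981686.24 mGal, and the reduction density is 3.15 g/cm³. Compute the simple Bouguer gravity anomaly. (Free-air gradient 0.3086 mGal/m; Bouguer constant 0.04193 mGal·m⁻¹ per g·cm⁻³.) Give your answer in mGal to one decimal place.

-134.5

Free-air correction = 0.3086 × 1478.7 = 456.33 mGal
Free-air anomaly = 981290.72 − 981686.24 + (456.33) = 60.81 mGal
Bouguer slab correction = 0.04193 × 3.15 × 1478.7 = 195.31 mGal
Simple Bouguer anomaly = 60.81 − (195.31) = -134.50 mGal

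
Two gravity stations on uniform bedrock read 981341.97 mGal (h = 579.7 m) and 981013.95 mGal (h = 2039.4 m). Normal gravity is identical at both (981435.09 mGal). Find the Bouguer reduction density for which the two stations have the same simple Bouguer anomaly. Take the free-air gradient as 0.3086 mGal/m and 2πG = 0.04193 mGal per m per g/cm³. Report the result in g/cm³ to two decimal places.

Δg_obs = 981013.95 − 981341.97 = -328.02 mGal over Δh = 2039.4 − 579.7 = 1459.7 m
Equal Bouguer anomalies ⇒ Δg_obs + (0.3086 − 0.04193ρ)·Δh = 0
0.3086 − 0.04193ρ = −Δg_obs/Δh = 0.22472
ρ = (0.3086 − 0.22472) / 0.04193 = 2.00 g/cm³

2.00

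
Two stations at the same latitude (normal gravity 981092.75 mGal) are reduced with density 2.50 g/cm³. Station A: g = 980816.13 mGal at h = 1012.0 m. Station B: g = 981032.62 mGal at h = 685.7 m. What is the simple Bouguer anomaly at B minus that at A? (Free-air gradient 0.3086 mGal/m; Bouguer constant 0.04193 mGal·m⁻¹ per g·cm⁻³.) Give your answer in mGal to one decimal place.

Δg_SB(A) = 980816.13 − 981092.75 + 0.3086×1012.0 − 0.04193×2.50×1012.0 = -70.40 mGal
Δg_SB(B) = 981032.62 − 981092.75 + 0.3086×685.7 − 0.04193×2.50×685.7 = 79.60 mGal
Difference = 79.60 − (-70.40) = 150.00 mGal

150.0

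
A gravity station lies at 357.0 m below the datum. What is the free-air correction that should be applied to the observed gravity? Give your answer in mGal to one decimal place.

-110.2

Free-air correction = 0.3086 × -357.0 = -110.2 mGal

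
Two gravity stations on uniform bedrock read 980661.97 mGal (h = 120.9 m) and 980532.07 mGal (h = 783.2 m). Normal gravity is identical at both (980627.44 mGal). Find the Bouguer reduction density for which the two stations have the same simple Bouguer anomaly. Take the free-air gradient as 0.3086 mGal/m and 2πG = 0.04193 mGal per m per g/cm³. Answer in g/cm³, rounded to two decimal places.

2.68

Δg_obs = 980532.07 − 980661.97 = -129.90 mGal over Δh = 783.2 − 120.9 = 662.3 m
Equal Bouguer anomalies ⇒ Δg_obs + (0.3086 − 0.04193ρ)·Δh = 0
0.3086 − 0.04193ρ = −Δg_obs/Δh = 0.19613
ρ = (0.3086 − 0.19613) / 0.04193 = 2.68 g/cm³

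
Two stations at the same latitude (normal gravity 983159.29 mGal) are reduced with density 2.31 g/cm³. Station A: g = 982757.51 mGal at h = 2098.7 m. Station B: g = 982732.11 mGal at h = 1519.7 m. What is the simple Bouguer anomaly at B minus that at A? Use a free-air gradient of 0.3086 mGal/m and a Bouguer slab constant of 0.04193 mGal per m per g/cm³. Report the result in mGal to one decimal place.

Δg_SB(A) = 982757.51 − 983159.29 + 0.3086×2098.7 − 0.04193×2.31×2098.7 = 42.60 mGal
Δg_SB(B) = 982732.11 − 983159.29 + 0.3086×1519.7 − 0.04193×2.31×1519.7 = -105.40 mGal
Difference = -105.40 − (42.60) = -148.00 mGal

-148.0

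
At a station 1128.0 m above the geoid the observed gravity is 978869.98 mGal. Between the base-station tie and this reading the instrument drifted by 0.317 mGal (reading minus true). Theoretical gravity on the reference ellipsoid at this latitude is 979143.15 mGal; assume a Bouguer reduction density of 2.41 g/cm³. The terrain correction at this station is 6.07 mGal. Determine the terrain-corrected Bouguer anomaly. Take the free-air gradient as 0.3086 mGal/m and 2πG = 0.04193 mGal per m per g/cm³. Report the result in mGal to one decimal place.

-33.3

Drift-corrected reading = 978869.98 − (0.317) = 978869.663 mGal
Free-air correction = 0.3086 × 1128.0 = 348.10 mGal
Free-air anomaly = 978869.663 − 979143.15 + (348.10) = 74.613 mGal
Bouguer slab correction = 0.04193 × 2.41 × 1128.0 = 113.99 mGal
Simple Bouguer anomaly = 74.613 − (113.99) = -39.377 mGal
Complete Bouguer anomaly = -39.377 + 6.07 = -33.307 mGal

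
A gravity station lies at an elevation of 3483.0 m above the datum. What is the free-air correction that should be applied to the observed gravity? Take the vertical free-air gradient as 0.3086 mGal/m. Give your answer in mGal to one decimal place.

Free-air correction = 0.3086 × 3483.0 = 1074.9 mGal

1074.9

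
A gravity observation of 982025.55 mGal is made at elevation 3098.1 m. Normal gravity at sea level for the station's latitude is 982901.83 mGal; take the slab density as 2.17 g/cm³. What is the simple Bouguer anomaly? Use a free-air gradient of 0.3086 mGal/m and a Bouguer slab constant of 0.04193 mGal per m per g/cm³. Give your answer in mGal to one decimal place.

-202.1

Free-air correction = 0.3086 × 3098.1 = 956.07 mGal
Free-air anomaly = 982025.55 − 982901.83 + (956.07) = 79.79 mGal
Bouguer slab correction = 0.04193 × 2.17 × 3098.1 = 281.89 mGal
Simple Bouguer anomaly = 79.79 − (281.89) = -202.10 mGal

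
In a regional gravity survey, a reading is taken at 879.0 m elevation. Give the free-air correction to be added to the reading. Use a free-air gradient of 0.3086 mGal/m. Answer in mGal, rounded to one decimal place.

271.3

Free-air correction = 0.3086 × 879.0 = 271.3 mGal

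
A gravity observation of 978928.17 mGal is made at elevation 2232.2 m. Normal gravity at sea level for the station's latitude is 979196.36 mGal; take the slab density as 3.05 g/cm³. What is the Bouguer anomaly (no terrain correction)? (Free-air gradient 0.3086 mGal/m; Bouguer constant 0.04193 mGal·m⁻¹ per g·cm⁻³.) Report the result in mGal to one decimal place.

Free-air correction = 0.3086 × 2232.2 = 688.86 mGal
Free-air anomaly = 978928.17 − 979196.36 + (688.86) = 420.67 mGal
Bouguer slab correction = 0.04193 × 3.05 × 2232.2 = 285.47 mGal
Simple Bouguer anomaly = 420.67 − (285.47) = 135.20 mGal

135.2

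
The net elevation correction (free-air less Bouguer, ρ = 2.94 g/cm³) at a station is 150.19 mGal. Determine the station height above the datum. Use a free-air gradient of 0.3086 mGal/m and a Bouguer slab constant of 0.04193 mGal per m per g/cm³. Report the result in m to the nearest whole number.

Combined gradient = 0.3086 − 0.04193 × 2.94 = 0.1853258 mGal/m
h = 150.19 / 0.1853258 = 810.41 m

810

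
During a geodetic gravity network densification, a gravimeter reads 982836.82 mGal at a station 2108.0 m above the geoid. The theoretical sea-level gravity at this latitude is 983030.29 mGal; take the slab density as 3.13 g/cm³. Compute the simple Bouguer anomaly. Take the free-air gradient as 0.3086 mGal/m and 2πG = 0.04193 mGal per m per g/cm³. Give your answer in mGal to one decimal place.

180.4

Free-air correction = 0.3086 × 2108.0 = 650.53 mGal
Free-air anomaly = 982836.82 − 983030.29 + (650.53) = 457.06 mGal
Bouguer slab correction = 0.04193 × 3.13 × 2108.0 = 276.66 mGal
Simple Bouguer anomaly = 457.06 − (276.66) = 180.40 mGal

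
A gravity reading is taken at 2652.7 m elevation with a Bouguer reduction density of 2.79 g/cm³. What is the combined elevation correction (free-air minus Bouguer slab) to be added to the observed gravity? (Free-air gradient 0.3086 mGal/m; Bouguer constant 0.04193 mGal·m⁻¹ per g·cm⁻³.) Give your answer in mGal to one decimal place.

508.3

Combined gradient = 0.3086 − 0.04193 × 2.79 = 0.1916153 mGal/m
Combined elevation correction = 0.1916153 × 2652.7 = 508.3 mGal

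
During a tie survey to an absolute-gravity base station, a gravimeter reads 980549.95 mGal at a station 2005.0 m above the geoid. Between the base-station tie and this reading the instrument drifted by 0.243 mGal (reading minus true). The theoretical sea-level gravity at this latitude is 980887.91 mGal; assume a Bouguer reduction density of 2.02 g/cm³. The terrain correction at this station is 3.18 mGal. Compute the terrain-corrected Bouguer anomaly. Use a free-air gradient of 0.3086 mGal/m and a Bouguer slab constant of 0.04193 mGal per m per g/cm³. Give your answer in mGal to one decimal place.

113.9

Drift-corrected reading = 980549.95 − (0.243) = 980549.707 mGal
Free-air correction = 0.3086 × 2005.0 = 618.74 mGal
Free-air anomaly = 980549.707 − 980887.91 + (618.74) = 280.537 mGal
Bouguer slab correction = 0.04193 × 2.02 × 2005.0 = 169.82 mGal
Simple Bouguer anomaly = 280.537 − (169.82) = 110.717 mGal
Complete Bouguer anomaly = 110.717 + 3.18 = 113.897 mGal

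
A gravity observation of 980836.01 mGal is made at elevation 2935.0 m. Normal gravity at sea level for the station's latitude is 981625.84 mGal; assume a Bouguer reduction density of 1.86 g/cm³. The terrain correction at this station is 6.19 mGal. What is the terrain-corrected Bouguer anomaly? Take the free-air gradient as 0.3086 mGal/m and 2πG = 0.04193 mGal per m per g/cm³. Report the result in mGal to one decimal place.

Free-air correction = 0.3086 × 2935.0 = 905.74 mGal
Free-air anomaly = 980836.01 − 981625.84 + (905.74) = 115.91 mGal
Bouguer slab correction = 0.04193 × 1.86 × 2935.0 = 228.90 mGal
Simple Bouguer anomaly = 115.91 − (228.90) = -112.99 mGal
Complete Bouguer anomaly = -112.99 + 6.19 = -106.80 mGal

-106.8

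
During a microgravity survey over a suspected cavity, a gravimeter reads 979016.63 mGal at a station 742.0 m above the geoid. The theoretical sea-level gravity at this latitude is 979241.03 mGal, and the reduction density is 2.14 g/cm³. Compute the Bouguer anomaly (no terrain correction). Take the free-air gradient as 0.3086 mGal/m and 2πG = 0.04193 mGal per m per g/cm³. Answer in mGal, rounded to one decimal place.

-62.0

Free-air correction = 0.3086 × 742.0 = 228.98 mGal
Free-air anomaly = 979016.63 − 979241.03 + (228.98) = 4.58 mGal
Bouguer slab correction = 0.04193 × 2.14 × 742.0 = 66.58 mGal
Simple Bouguer anomaly = 4.58 − (66.58) = -62.00 mGal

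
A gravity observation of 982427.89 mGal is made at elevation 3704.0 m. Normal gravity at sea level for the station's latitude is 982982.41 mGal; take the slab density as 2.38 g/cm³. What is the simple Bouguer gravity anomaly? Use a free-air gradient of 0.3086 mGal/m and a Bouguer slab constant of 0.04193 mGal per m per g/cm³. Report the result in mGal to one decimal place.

Free-air correction = 0.3086 × 3704.0 = 1143.05 mGal
Free-air anomaly = 982427.89 − 982982.41 + (1143.05) = 588.53 mGal
Bouguer slab correction = 0.04193 × 2.38 × 3704.0 = 369.63 mGal
Simple Bouguer anomaly = 588.53 − (369.63) = 218.90 mGal

218.9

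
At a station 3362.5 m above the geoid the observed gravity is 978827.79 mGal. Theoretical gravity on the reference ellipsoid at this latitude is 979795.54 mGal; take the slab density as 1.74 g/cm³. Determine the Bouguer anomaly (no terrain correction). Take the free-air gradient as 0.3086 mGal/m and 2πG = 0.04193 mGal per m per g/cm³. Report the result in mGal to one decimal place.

Free-air correction = 0.3086 × 3362.5 = 1037.67 mGal
Free-air anomaly = 978827.79 − 979795.54 + (1037.67) = 69.92 mGal
Bouguer slab correction = 0.04193 × 1.74 × 3362.5 = 245.32 mGal
Simple Bouguer anomaly = 69.92 − (245.32) = -175.40 mGal

-175.4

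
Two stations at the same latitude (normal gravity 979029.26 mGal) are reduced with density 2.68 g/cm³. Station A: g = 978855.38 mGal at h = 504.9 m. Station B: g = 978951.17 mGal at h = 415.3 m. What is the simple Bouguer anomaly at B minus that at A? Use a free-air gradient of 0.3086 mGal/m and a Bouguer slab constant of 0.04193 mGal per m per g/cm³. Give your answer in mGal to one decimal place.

Δg_SB(A) = 978855.38 − 979029.26 + 0.3086×504.9 − 0.04193×2.68×504.9 = -74.80 mGal
Δg_SB(B) = 978951.17 − 979029.26 + 0.3086×415.3 − 0.04193×2.68×415.3 = 3.40 mGal
Difference = 3.40 − (-74.80) = 78.20 mGal

78.2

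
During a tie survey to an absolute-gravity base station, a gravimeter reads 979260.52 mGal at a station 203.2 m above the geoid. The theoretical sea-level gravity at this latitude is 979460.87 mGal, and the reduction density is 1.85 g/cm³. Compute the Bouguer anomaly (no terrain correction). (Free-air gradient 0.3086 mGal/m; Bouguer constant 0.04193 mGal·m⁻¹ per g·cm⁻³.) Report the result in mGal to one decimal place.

-153.4

Free-air correction = 0.3086 × 203.2 = 62.71 mGal
Free-air anomaly = 979260.52 − 979460.87 + (62.71) = -137.64 mGal
Bouguer slab correction = 0.04193 × 1.85 × 203.2 = 15.76 mGal
Simple Bouguer anomaly = -137.64 − (15.76) = -153.40 mGal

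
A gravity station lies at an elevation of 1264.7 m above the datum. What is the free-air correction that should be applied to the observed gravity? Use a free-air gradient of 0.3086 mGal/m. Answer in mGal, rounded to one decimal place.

Free-air correction = 0.3086 × 1264.7 = 390.3 mGal

390.3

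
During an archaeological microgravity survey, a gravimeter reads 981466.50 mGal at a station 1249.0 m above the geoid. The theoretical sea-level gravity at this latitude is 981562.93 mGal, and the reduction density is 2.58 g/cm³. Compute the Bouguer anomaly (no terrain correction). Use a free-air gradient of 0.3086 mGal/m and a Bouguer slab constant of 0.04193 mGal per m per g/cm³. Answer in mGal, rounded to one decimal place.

153.9

Free-air correction = 0.3086 × 1249.0 = 385.44 mGal
Free-air anomaly = 981466.50 − 981562.93 + (385.44) = 289.01 mGal
Bouguer slab correction = 0.04193 × 2.58 × 1249.0 = 135.12 mGal
Simple Bouguer anomaly = 289.01 − (135.12) = 153.89 mGal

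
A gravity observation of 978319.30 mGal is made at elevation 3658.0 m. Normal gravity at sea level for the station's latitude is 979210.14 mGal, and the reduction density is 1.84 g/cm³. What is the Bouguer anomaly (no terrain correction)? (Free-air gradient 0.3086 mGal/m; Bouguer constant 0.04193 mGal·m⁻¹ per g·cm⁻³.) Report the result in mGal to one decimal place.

-44.2

Free-air correction = 0.3086 × 3658.0 = 1128.86 mGal
Free-air anomaly = 978319.30 − 979210.14 + (1128.86) = 238.02 mGal
Bouguer slab correction = 0.04193 × 1.84 × 3658.0 = 282.22 mGal
Simple Bouguer anomaly = 238.02 − (282.22) = -44.20 mGal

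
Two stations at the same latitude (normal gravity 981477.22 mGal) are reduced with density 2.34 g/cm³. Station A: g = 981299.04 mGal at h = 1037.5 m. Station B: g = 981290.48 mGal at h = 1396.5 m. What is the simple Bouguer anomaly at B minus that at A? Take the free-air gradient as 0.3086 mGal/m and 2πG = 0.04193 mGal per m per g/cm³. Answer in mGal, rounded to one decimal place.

Δg_SB(A) = 981299.04 − 981477.22 + 0.3086×1037.5 − 0.04193×2.34×1037.5 = 40.20 mGal
Δg_SB(B) = 981290.48 − 981477.22 + 0.3086×1396.5 − 0.04193×2.34×1396.5 = 107.20 mGal
Difference = 107.20 − (40.20) = 67.00 mGal

67.0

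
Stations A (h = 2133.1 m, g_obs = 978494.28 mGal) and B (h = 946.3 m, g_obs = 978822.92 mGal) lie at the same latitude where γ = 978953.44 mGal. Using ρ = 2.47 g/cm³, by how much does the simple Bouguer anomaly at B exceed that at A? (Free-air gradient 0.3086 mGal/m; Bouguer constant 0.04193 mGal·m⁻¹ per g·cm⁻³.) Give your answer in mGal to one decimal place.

85.3

Δg_SB(A) = 978494.28 − 978953.44 + 0.3086×2133.1 − 0.04193×2.47×2133.1 = -21.80 mGal
Δg_SB(B) = 978822.92 − 978953.44 + 0.3086×946.3 − 0.04193×2.47×946.3 = 63.50 mGal
Difference = 63.50 − (-21.80) = 85.30 mGal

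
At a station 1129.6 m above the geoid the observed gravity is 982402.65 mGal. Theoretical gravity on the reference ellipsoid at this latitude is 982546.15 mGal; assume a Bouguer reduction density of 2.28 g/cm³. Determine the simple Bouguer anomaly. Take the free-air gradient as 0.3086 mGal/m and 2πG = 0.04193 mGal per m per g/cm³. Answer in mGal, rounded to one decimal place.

97.1

Free-air correction = 0.3086 × 1129.6 = 348.59 mGal
Free-air anomaly = 982402.65 − 982546.15 + (348.59) = 205.09 mGal
Bouguer slab correction = 0.04193 × 2.28 × 1129.6 = 107.99 mGal
Simple Bouguer anomaly = 205.09 − (107.99) = 97.10 mGal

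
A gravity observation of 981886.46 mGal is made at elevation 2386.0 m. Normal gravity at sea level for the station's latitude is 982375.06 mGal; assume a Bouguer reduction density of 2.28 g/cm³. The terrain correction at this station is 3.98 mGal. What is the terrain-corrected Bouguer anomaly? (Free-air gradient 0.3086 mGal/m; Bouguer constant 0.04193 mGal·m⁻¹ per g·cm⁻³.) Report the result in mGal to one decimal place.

23.6

Free-air correction = 0.3086 × 2386.0 = 736.32 mGal
Free-air anomaly = 981886.46 − 982375.06 + (736.32) = 247.72 mGal
Bouguer slab correction = 0.04193 × 2.28 × 2386.0 = 228.10 mGal
Simple Bouguer anomaly = 247.72 − (228.10) = 19.62 mGal
Complete Bouguer anomaly = 19.62 + 3.98 = 23.60 mGal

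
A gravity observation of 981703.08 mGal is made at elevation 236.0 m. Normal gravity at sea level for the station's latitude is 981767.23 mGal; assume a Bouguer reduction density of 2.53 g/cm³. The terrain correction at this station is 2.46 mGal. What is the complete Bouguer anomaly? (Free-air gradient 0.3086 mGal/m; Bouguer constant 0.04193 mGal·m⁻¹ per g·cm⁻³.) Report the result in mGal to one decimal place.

Free-air correction = 0.3086 × 236.0 = 72.83 mGal
Free-air anomaly = 981703.08 − 981767.23 + (72.83) = 8.68 mGal
Bouguer slab correction = 0.04193 × 2.53 × 236.0 = 25.04 mGal
Simple Bouguer anomaly = 8.68 − (25.04) = -16.36 mGal
Complete Bouguer anomaly = -16.36 + 2.46 = -13.90 mGal

-13.9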